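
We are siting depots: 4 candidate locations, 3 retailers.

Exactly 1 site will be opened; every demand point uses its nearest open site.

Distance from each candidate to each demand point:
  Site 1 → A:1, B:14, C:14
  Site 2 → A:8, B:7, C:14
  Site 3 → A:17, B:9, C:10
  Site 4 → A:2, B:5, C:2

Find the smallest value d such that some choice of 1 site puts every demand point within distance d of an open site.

Open {Site 4}.
  Farthest demand point is B at distance 5 (to Site 4); all others are ≤ 5.
With {Site 1} the worst case is 14.
With {Site 2} the worst case is 14.
No size-1 selection achieves below 5.

5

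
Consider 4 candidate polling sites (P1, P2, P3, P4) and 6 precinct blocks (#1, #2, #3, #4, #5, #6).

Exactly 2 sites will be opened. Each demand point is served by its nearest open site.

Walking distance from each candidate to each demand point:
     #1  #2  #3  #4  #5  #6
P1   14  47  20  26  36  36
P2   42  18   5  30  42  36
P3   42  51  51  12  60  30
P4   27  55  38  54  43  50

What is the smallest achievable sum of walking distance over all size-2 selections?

Open {P1, P2}.
  #1→P1 14, #2→P2 18, #3→P2 5, #4→P1 26, #5→P1 36, #6→P1 36  ⇒ total 135.
Compare {P2, P3}: total 149.
Compare {P2, P4}: total 158.
No size-2 selection does better; minimum is 135.

135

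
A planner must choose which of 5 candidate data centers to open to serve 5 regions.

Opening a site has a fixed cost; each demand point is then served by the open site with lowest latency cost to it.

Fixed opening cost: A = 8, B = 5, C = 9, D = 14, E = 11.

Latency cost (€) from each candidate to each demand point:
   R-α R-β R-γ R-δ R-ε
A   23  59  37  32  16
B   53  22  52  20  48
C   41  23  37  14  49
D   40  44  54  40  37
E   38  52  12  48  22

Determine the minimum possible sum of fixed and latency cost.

Open {A, C, E}: assign each demand point to its cheapest open site.
  R-α→A 23, R-β→C 23, R-γ→E 12, R-δ→C 14, R-ε→A 16
  latency cost 88, fixed 28 → total 116.
Compare {A, B, E}: latency cost 93 + fixed 24 = 117.
Compare {A, B, C, E}: latency cost 87 + fixed 33 = 120.
Compare {C, E}: latency cost 109 + fixed 20 = 129.
All other subsets cost ≥ 117. Minimum total cost: 116.

116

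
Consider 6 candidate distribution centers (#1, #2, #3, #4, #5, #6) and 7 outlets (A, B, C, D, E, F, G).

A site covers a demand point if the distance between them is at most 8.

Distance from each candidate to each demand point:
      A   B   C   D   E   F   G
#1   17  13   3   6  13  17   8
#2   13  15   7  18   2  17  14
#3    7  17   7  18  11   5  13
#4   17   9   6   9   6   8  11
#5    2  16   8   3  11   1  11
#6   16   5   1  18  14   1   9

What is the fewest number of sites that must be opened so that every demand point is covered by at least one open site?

Coverage sets (demand points within 8 of each site):
  #1: {C, D, G}
  #2: {C, E}
  #3: {A, C, F}
  #4: {C, E, F}
  #5: {A, C, D, F}
  #6: {B, C, F}
No 3 sites suffice: every size-3 union leaves at least one demand point uncovered.
But {#1, #2, #3, #6} covers everything, so the minimum is 4.

4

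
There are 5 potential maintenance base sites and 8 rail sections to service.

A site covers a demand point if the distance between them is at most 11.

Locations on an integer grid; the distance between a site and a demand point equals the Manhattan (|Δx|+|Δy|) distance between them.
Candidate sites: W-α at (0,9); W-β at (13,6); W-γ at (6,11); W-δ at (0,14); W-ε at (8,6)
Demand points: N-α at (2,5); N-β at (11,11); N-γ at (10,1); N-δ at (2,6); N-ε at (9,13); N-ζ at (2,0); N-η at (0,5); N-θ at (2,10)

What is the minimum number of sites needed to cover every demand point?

Coverage sets (demand points within 11 of each site):
  W-α: {N-α, N-δ, N-ζ, N-η, N-θ}
  W-β: {N-β, N-γ, N-δ, N-ε}
  W-γ: {N-α, N-β, N-δ, N-ε, N-θ}
  W-δ: {N-α, N-δ, N-ε, N-η, N-θ}
  W-ε: {N-α, N-β, N-γ, N-δ, N-ε, N-η, N-θ}
No single site covers all 8 demand points.
But {W-α, W-β} covers everything, so the minimum is 2.

2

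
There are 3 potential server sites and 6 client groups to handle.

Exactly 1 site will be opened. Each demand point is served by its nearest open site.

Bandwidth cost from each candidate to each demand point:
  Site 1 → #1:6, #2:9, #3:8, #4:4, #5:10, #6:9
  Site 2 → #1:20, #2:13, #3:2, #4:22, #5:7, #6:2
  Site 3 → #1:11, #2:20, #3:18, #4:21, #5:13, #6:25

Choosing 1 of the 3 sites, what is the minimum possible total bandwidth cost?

46

Open {Site 1}.
  #1→Site 1 6, #2→Site 1 9, #3→Site 1 8, #4→Site 1 4, #5→Site 1 10, #6→Site 1 9  ⇒ total 46.
Compare {Site 2}: total 66.
Compare {Site 3}: total 108.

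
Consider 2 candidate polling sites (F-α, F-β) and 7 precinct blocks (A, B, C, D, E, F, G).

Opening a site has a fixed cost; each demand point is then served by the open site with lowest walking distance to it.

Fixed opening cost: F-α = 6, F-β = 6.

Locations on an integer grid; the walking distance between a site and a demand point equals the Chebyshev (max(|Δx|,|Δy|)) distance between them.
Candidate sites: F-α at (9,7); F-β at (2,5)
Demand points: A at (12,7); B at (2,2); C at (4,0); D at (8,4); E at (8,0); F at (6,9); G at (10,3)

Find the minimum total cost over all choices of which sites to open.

Open {F-α, F-β}: assign each demand point to its cheapest open site.
  A→F-α 3, B→F-β 3, C→F-β 5, D→F-α 3, E→F-β 6, F→F-α 3, G→F-α 4
  walking distance 27, fixed 12 → total 39.
Compare {F-α}: walking distance 34 + fixed 6 = 40.
Compare {F-β}: walking distance 42 + fixed 6 = 48.

39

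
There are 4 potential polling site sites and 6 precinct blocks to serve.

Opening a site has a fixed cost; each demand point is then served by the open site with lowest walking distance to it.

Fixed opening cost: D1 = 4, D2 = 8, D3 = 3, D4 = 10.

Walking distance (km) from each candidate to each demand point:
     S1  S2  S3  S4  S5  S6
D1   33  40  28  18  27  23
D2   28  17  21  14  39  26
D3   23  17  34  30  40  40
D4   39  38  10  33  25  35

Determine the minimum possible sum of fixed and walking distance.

Open {D1, D3, D4}: assign each demand point to its cheapest open site.
  S1→D3 23, S2→D3 17, S3→D4 10, S4→D1 18, S5→D4 25, S6→D1 23
  walking distance 116, fixed 17 → total 133.
Compare {D2, D3, D4}: walking distance 115 + fixed 21 = 136.
Compare {D1, D2, D3, D4}: walking distance 112 + fixed 25 = 137.
Compare {D2, D4}: walking distance 120 + fixed 18 = 138.
All other subsets cost ≥ 136. Minimum total cost: 133.

133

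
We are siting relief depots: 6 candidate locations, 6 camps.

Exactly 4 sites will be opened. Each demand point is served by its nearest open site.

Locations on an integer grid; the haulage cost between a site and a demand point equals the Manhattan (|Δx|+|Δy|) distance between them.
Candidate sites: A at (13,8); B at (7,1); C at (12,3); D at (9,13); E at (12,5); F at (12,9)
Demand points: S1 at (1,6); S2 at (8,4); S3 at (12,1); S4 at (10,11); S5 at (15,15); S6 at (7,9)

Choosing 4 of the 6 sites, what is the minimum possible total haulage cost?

33

Open {B, C, D, F}.
  S1→B 11, S2→B 4, S3→C 2, S4→D 3, S5→D 8, S6→F 5  ⇒ total 33.
Compare {A, B, C, D}: total 34.
Compare {B, C, D, E}: total 34.
No size-4 selection does better; minimum is 33.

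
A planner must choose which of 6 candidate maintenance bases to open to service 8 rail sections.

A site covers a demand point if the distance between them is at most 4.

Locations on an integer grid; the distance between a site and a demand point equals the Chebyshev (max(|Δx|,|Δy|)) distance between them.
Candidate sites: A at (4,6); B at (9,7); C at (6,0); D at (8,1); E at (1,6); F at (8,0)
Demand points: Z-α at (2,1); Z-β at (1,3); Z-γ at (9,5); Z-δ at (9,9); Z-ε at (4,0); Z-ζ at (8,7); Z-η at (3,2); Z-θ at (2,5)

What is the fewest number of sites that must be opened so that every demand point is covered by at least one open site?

Coverage sets (demand points within 4 of each site):
  A: {Z-β, Z-ζ, Z-η, Z-θ}
  B: {Z-γ, Z-δ, Z-ζ}
  C: {Z-α, Z-ε, Z-η}
  D: {Z-γ, Z-ε}
  E: {Z-β, Z-η, Z-θ}
  F: {Z-ε}
No 2 sites suffice: every size-2 union leaves at least one demand point uncovered.
But {A, B, C} covers everything, so the minimum is 3.

3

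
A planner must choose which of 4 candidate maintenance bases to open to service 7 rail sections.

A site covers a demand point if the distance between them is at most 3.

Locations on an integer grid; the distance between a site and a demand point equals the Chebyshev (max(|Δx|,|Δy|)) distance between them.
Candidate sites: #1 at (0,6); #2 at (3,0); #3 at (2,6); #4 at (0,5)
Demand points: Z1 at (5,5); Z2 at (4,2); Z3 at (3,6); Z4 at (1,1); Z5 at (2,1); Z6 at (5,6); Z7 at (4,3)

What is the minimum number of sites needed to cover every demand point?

Coverage sets (demand points within 3 of each site):
  #1: {Z3}
  #2: {Z2, Z4, Z5, Z7}
  #3: {Z1, Z3, Z6, Z7}
  #4: {Z3}
No single site covers all 7 demand points.
But {#2, #3} covers everything, so the minimum is 2.

2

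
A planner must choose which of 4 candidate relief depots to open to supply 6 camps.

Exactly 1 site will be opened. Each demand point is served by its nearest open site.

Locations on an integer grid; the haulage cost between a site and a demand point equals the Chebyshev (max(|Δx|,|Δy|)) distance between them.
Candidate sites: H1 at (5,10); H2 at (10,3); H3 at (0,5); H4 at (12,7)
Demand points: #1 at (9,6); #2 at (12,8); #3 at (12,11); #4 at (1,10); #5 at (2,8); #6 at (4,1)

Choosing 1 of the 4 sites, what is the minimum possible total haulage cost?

34

Open {H1}.
  #1→H1 4, #2→H1 7, #3→H1 7, #4→H1 4, #5→H1 3, #6→H1 9  ⇒ total 34.
Compare {H4}: total 37.
Compare {H2}: total 39.
No size-1 selection does better; minimum is 34.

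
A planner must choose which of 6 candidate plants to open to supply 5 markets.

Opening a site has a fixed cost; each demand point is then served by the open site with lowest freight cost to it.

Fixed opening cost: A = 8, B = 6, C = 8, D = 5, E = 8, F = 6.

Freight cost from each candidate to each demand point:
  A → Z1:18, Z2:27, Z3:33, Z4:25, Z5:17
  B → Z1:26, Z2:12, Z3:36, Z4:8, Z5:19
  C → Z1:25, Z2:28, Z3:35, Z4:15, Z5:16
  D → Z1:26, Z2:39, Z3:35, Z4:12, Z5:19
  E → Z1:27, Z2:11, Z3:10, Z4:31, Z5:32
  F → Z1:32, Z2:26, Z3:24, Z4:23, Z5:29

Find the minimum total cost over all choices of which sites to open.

Open {A, B, E}: assign each demand point to its cheapest open site.
  Z1→A 18, Z2→E 11, Z3→E 10, Z4→B 8, Z5→A 17
  freight cost 64, fixed 22 → total 86.
Compare {B, E}: freight cost 74 + fixed 14 = 88.
Compare {A, D, E}: freight cost 68 + fixed 21 = 89.
Compare {D, E}: freight cost 78 + fixed 13 = 91.
All other subsets cost ≥ 88. Minimum total cost: 86.

86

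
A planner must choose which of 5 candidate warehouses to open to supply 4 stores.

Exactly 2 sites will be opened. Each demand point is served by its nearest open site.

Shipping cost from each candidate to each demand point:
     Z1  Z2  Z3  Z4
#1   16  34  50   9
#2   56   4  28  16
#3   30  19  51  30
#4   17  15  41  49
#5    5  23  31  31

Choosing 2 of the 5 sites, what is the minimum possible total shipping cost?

Open {#2, #5}.
  Z1→#5 5, Z2→#2 4, Z3→#2 28, Z4→#2 16  ⇒ total 53.
Compare {#1, #2}: total 57.
Compare {#2, #4}: total 65.
No size-2 selection does better; minimum is 53.

53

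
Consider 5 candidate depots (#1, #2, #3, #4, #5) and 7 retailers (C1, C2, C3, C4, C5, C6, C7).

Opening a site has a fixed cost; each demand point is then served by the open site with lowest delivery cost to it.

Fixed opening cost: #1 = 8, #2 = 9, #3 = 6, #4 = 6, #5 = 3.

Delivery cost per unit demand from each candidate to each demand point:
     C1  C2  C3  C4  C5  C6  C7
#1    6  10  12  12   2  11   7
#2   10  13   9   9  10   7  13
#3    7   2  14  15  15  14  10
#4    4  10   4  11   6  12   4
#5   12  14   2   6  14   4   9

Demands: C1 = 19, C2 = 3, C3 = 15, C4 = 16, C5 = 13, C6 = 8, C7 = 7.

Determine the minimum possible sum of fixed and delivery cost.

Open {#1, #3, #4, #5}: assign each demand point to its cheapest open site.
  C1→#4 19×4=76, C2→#3 3×2=6, C3→#5 15×2=30, C4→#5 16×6=96, C5→#1 13×2=26, C6→#5 8×4=32, C7→#4 7×4=28
  delivery cost 294, fixed 23 → total 317.
Compare {#1, #2, #3, #4, #5}: delivery cost 294 + fixed 32 = 326.
Compare {#1, #4, #5}: delivery cost 318 + fixed 17 = 335.
Compare {#1, #2, #4, #5}: delivery cost 318 + fixed 26 = 344.
All other subsets cost ≥ 326. Minimum total cost: 317.

317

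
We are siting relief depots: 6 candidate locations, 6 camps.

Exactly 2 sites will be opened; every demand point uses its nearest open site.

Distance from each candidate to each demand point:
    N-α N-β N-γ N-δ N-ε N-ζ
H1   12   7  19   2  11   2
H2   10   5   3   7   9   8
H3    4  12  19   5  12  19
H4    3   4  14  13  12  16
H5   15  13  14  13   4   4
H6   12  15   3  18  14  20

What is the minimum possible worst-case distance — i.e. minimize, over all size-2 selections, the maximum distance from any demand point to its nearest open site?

9

Open {H2, H3}.
  Farthest demand point is N-ε at distance 9 (to H2); all others are ≤ 9.
With {H2, H4} the worst case is 9.
With {H1, H2} the worst case is 10.
No size-2 selection achieves below 9.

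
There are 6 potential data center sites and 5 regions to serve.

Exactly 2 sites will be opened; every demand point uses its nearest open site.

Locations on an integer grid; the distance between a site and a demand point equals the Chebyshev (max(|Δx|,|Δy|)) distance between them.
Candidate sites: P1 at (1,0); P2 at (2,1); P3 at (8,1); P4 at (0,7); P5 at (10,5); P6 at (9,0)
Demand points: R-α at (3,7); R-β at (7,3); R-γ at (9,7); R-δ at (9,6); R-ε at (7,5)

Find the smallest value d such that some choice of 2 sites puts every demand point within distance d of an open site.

Open {P4, P5}.
  Farthest demand point is R-α at distance 3 (to P4); all others are ≤ 3.
With {P1, P3} the worst case is 6.
With {P2, P3} the worst case is 6.
No size-2 selection achieves below 3.

3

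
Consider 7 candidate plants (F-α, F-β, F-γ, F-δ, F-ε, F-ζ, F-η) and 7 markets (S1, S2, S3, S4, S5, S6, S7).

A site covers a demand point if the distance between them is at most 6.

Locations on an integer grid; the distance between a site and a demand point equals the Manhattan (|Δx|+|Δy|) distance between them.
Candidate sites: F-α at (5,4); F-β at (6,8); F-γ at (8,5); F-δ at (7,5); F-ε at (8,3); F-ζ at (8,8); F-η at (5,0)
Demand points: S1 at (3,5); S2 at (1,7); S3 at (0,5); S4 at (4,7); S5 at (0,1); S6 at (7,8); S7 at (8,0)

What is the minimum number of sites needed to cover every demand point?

Coverage sets (demand points within 6 of each site):
  F-α: {S1, S3, S4, S6}
  F-β: {S1, S2, S4, S6}
  F-γ: {S1, S4, S6, S7}
  F-δ: {S1, S4, S6, S7}
  F-ε: {S6, S7}
  F-ζ: {S4, S6}
  F-η: {S5, S7}
No 2 sites suffice: every size-2 union leaves at least one demand point uncovered.
But {F-α, F-β, F-η} covers everything, so the minimum is 3.

3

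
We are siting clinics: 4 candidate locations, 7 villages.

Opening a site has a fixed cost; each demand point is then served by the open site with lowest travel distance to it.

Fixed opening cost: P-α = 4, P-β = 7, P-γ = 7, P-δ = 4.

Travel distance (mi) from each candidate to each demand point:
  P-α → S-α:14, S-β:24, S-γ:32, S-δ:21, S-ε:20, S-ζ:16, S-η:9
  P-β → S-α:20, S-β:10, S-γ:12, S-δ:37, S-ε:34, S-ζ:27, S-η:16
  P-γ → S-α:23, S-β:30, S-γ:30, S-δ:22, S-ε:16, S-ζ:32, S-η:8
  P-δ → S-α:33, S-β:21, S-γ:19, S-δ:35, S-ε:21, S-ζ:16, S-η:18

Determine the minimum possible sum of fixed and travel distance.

113

Open {P-α, P-β}: assign each demand point to its cheapest open site.
  S-α→P-α 14, S-β→P-β 10, S-γ→P-β 12, S-δ→P-α 21, S-ε→P-α 20, S-ζ→P-α 16, S-η→P-α 9
  travel distance 102, fixed 11 → total 113.
Compare {P-α, P-β, P-γ}: travel distance 97 + fixed 18 = 115.
Compare {P-α, P-β, P-δ}: travel distance 102 + fixed 15 = 117.
Compare {P-α, P-β, P-γ, P-δ}: travel distance 97 + fixed 22 = 119.
All other subsets cost ≥ 115. Minimum total cost: 113.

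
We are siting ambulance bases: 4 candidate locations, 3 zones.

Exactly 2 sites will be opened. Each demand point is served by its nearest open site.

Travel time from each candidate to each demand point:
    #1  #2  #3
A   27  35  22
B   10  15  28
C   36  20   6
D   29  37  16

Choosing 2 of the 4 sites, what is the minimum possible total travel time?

Open {B, C}.
  #1→B 10, #2→B 15, #3→C 6  ⇒ total 31.
Compare {B, D}: total 41.
Compare {A, B}: total 47.
No size-2 selection does better; minimum is 31.

31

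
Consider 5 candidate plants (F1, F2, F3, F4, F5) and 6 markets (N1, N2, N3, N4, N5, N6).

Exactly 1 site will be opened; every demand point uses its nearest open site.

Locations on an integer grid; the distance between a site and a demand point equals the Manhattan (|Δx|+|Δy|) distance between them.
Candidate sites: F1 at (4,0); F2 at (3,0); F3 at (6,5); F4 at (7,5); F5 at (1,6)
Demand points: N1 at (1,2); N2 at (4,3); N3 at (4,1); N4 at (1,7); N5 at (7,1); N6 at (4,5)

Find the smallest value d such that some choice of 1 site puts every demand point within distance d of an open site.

8

Open {F3}.
  Farthest demand point is N1 at distance 8 (to F3); all others are ≤ 8.
With {F2} the worst case is 9.
With {F4} the worst case is 9.
No size-1 selection achieves below 8.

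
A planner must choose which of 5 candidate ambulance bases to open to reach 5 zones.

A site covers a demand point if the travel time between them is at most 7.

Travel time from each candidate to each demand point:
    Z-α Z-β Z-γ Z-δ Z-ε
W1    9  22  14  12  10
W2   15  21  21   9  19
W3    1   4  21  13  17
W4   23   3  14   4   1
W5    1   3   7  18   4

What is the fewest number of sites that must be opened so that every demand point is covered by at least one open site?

Coverage sets (demand points within 7 of each site):
  W1: {}
  W2: {}
  W3: {Z-α, Z-β}
  W4: {Z-β, Z-δ, Z-ε}
  W5: {Z-α, Z-β, Z-γ, Z-ε}
No single site covers all 5 demand points.
But {W4, W5} covers everything, so the minimum is 2.

2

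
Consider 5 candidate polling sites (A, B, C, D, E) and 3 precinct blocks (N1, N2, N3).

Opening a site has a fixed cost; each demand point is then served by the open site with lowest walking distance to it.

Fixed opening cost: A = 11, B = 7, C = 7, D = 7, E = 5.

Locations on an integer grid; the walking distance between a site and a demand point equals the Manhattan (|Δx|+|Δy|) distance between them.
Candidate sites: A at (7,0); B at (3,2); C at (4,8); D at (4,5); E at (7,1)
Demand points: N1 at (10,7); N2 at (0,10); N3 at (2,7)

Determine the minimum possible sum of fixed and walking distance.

23

Open {C}: assign each demand point to its cheapest open site.
  N1→C 7, N2→C 6, N3→C 3
  walking distance 16, fixed 7 → total 23.
Compare {D}: walking distance 21 + fixed 7 = 28.
Compare {C, E}: walking distance 16 + fixed 12 = 28.
Compare {B, C}: walking distance 16 + fixed 14 = 30.
All other subsets cost ≥ 28. Minimum total cost: 23.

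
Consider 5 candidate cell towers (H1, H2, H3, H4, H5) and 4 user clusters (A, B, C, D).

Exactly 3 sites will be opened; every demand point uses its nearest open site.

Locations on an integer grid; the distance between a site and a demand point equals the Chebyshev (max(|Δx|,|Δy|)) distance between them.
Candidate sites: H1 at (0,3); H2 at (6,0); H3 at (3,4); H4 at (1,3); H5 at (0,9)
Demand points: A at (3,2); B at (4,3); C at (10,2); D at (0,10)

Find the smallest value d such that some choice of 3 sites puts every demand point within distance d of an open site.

Open {H1, H2, H5}.
  Farthest demand point is C at distance 4 (to H2); all others are ≤ 4.
With {H2, H3, H5} the worst case is 4.
With {H2, H4, H5} the worst case is 4.
No size-3 selection achieves below 4.

4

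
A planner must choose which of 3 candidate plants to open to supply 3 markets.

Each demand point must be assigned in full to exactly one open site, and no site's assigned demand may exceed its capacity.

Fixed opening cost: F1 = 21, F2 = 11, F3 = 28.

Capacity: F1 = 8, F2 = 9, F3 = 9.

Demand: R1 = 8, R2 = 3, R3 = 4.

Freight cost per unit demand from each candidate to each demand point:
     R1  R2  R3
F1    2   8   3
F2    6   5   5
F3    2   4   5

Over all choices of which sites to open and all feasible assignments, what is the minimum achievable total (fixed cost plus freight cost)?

83

Open {F1, F2}; cheapest assignment that respects the capacities:
  F1 (cap 8, load 8): R1 — cost 8×2 = 16
  F2 (cap 9, load 7): R2, R3 — cost 3×5 + 4×5 = 35
  Shipping 51, fixed 32 → total 83.
  Any other capacity-feasible assignment to {F1, F2} ships for at least 51.
Compare {F2, F3}: its best feasible assignment gives total 90.
Compare {F1, F3}: its best feasible assignment gives total 97.
Every other set of open sites that can feasibly serve all demand totals ≥ 90 even under its best assignment. Minimum: 83.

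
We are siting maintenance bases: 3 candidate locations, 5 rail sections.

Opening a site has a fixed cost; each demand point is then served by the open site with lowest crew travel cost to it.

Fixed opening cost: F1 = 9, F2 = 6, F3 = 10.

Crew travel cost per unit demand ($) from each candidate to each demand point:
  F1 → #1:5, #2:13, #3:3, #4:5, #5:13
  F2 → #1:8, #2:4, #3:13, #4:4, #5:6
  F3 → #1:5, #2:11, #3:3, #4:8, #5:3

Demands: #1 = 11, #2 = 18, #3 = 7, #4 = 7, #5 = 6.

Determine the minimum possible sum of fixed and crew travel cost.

Open {F2, F3}: assign each demand point to its cheapest open site.
  #1→F3 11×5=55, #2→F2 18×4=72, #3→F3 7×3=21, #4→F2 7×4=28, #5→F3 6×3=18
  crew travel cost 194, fixed 16 → total 210.
Compare {F1, F2, F3}: crew travel cost 194 + fixed 25 = 219.
Compare {F1, F2}: crew travel cost 212 + fixed 15 = 227.
Compare {F2}: crew travel cost 315 + fixed 6 = 321.
All other subsets cost ≥ 219. Minimum total cost: 210.

210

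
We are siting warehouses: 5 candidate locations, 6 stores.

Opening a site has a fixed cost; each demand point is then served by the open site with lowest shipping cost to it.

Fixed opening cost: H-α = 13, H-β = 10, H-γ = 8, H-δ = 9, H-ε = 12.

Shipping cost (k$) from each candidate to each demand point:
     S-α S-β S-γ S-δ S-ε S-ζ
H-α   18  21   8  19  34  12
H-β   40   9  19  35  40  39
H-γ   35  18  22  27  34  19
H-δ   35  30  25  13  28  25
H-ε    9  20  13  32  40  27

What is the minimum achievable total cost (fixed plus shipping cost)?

Open {H-α, H-β, H-δ}: assign each demand point to its cheapest open site.
  S-α→H-α 18, S-β→H-β 9, S-γ→H-α 8, S-δ→H-δ 13, S-ε→H-δ 28, S-ζ→H-α 12
  shipping cost 88, fixed 32 → total 120.
Compare {H-α, H-δ}: shipping cost 100 + fixed 22 = 122.
Compare {H-α, H-β}: shipping cost 100 + fixed 23 = 123.
Compare {H-α, H-β, H-δ, H-ε}: shipping cost 79 + fixed 44 = 123.
All other subsets cost ≥ 122. Minimum total cost: 120.

120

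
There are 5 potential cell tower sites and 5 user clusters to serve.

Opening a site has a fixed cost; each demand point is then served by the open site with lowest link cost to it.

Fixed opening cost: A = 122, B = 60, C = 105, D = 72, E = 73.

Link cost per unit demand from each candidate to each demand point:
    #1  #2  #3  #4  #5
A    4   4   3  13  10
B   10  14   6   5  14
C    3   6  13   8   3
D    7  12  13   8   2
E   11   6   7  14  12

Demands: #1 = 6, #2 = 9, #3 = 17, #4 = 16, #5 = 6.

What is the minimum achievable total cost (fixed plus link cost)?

Open {A, B}: assign each demand point to its cheapest open site.
  #1→A 6×4=24, #2→A 9×4=36, #3→A 17×3=51, #4→B 16×5=80, #5→A 6×10=60
  link cost 251, fixed 182 → total 433.
Compare {B, C}: link cost 272 + fixed 165 = 437.
Compare {A, D}: link cost 251 + fixed 194 = 445.
Compare {A, B, D}: link cost 203 + fixed 254 = 457.
All other subsets cost ≥ 437. Minimum total cost: 433.

433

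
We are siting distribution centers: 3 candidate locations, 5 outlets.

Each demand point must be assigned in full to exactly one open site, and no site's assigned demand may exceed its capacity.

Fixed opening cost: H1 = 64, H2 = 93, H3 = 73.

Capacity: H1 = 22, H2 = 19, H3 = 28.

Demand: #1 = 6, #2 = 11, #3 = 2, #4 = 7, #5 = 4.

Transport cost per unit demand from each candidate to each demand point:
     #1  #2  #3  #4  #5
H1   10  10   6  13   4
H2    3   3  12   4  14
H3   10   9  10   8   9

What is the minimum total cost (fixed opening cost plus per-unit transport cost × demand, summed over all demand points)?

Open {H1, H2}; cheapest assignment that respects the capacities:
  H1 (cap 22, load 12): #1, #3, #5 — cost 6×10 + 2×6 + 4×4 = 88
  H2 (cap 19, load 18): #2, #4 — cost 11×3 + 7×4 = 61
  Shipping 149, fixed 157 → total 306.
  Any other capacity-feasible assignment to {H1, H2} ships for at least 149.
Compare {H2, H3}: its best feasible assignment gives total 329.
Compare {H1, H2, H3}: its best feasible assignment gives total 365.
Every other set of open sites that can feasibly serve all demand totals ≥ 329 even under its best assignment. Minimum: 306.

306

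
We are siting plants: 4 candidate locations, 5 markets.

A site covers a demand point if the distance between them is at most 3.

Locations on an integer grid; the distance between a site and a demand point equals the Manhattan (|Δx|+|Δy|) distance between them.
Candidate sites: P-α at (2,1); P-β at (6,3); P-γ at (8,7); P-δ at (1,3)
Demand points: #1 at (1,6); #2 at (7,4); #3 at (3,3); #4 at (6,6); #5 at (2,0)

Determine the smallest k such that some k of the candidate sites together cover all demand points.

3

Coverage sets (demand points within 3 of each site):
  P-α: {#3, #5}
  P-β: {#2, #3, #4}
  P-γ: {#4}
  P-δ: {#1, #3}
No 2 sites suffice: every size-2 union leaves at least one demand point uncovered.
But {P-α, P-β, P-δ} covers everything, so the minimum is 3.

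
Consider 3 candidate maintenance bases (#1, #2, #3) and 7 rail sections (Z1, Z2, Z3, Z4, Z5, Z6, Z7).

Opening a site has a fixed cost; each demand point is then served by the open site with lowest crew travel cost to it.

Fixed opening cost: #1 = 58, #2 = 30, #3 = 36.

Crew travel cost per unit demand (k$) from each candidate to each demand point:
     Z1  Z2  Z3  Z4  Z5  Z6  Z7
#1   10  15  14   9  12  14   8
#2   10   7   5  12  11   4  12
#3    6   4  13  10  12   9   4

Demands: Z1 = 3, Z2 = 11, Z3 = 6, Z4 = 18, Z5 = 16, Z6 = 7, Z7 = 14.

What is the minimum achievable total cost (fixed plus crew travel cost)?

Open {#2, #3}: assign each demand point to its cheapest open site.
  Z1→#3 3×6=18, Z2→#3 11×4=44, Z3→#2 6×5=30, Z4→#3 18×10=180, Z5→#2 16×11=176, Z6→#2 7×4=28, Z7→#3 14×4=56
  crew travel cost 532, fixed 66 → total 598.
Compare {#1, #2, #3}: crew travel cost 514 + fixed 124 = 638.
Compare {#3}: crew travel cost 631 + fixed 36 = 667.
Compare {#1, #2}: crew travel cost 615 + fixed 88 = 703.
All other subsets cost ≥ 638. Minimum total cost: 598.

598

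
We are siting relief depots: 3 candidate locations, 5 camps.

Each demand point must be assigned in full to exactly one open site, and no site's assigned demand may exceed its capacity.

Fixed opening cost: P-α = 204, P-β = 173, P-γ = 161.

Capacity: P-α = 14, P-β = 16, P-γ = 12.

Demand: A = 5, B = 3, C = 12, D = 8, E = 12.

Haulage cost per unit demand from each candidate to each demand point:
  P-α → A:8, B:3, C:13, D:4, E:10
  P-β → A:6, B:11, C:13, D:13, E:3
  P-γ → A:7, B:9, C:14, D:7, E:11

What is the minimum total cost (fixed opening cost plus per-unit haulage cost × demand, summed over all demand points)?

Open {P-α, P-β, P-γ}; cheapest assignment that respects the capacities:
  P-α (cap 14, load 13): A, D — cost 5×8 + 8×4 = 72
  P-β (cap 16, load 15): B, E — cost 3×11 + 12×3 = 69
  P-γ (cap 12, load 12): C — cost 12×14 = 168
  Shipping 309, fixed 538 → total 847.
  Any other capacity-feasible assignment to {P-α, P-β, P-γ} ships for at least 309.
Total demand is 40 and no other set of sites has combined capacity ≥ 40, so {P-α, P-β, P-γ} is the only feasible choice of open sites. Minimum: 847.

847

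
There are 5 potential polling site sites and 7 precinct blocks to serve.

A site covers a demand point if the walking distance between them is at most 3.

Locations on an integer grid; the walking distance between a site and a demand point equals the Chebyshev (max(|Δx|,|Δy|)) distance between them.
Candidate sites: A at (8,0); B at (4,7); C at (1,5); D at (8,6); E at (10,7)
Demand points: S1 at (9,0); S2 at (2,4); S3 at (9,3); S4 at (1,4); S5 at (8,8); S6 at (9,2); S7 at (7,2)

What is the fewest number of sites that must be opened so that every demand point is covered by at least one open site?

Coverage sets (demand points within 3 of each site):
  A: {S1, S3, S6, S7}
  B: {S2, S4}
  C: {S2, S4}
  D: {S3, S5}
  E: {S5}
No 2 sites suffice: every size-2 union leaves at least one demand point uncovered.
But {A, B, D} covers everything, so the minimum is 3.

3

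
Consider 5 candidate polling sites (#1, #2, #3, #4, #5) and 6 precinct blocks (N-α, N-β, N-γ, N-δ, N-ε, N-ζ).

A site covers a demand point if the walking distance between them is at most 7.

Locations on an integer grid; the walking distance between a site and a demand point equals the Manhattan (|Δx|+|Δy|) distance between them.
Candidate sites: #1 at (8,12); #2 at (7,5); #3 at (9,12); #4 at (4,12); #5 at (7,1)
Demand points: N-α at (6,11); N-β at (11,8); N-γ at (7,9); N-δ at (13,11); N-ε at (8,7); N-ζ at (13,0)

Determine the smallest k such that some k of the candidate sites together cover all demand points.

Coverage sets (demand points within 7 of each site):
  #1: {N-α, N-β, N-γ, N-δ, N-ε}
  #2: {N-α, N-β, N-γ, N-ε}
  #3: {N-α, N-β, N-γ, N-δ, N-ε}
  #4: {N-α, N-γ}
  #5: {N-ε, N-ζ}
No single site covers all 6 demand points.
But {#1, #5} covers everything, so the minimum is 2.

2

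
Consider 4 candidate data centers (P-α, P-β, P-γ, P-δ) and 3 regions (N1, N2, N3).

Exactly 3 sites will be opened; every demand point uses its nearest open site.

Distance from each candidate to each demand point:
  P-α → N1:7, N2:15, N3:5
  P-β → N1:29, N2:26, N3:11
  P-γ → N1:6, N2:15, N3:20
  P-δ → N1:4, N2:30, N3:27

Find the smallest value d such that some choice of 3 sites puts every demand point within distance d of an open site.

Open {P-α, P-β, P-γ}.
  Farthest demand point is N2 at distance 15 (to P-α); all others are ≤ 15.
With {P-α, P-β, P-δ} the worst case is 15.
With {P-α, P-γ, P-δ} the worst case is 15.
No size-3 selection achieves below 15.

15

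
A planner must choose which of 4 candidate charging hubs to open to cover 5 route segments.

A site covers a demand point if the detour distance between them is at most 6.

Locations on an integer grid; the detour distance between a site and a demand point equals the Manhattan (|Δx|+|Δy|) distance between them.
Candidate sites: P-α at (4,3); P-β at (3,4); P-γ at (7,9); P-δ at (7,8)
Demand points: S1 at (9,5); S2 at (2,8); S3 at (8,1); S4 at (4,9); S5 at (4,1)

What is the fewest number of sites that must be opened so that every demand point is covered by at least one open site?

2

Coverage sets (demand points within 6 of each site):
  P-α: {S3, S4, S5}
  P-β: {S2, S4, S5}
  P-γ: {S1, S2, S4}
  P-δ: {S1, S2, S4}
No single site covers all 5 demand points.
But {P-α, P-γ} covers everything, so the minimum is 2.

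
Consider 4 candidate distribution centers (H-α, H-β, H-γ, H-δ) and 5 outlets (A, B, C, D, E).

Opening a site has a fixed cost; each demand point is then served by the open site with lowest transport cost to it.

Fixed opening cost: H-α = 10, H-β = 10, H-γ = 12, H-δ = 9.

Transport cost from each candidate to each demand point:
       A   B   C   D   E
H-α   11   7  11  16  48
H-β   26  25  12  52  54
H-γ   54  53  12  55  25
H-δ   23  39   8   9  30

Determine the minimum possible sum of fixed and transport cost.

84

Open {H-α, H-δ}: assign each demand point to its cheapest open site.
  A→H-α 11, B→H-α 7, C→H-δ 8, D→H-δ 9, E→H-δ 30
  transport cost 65, fixed 19 → total 84.
Compare {H-α, H-γ, H-δ}: transport cost 60 + fixed 31 = 91.
Compare {H-α, H-γ}: transport cost 70 + fixed 22 = 92.
Compare {H-α, H-β, H-δ}: transport cost 65 + fixed 29 = 94.
All other subsets cost ≥ 91. Minimum total cost: 84.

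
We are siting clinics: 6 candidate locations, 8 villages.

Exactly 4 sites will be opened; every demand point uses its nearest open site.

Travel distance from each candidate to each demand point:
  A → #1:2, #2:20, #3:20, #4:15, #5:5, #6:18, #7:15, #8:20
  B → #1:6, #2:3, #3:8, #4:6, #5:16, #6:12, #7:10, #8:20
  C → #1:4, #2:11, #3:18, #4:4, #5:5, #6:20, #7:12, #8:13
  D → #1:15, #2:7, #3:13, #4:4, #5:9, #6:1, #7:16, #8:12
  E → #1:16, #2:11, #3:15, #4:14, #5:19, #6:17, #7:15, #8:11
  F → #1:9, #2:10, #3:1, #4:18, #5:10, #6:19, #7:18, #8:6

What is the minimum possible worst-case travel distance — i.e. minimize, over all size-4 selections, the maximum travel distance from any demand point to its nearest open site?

Open {A, B, D, F}.
  Farthest demand point is #7 at travel distance 10 (to B); all others are ≤ 10.
With {B, C, D, F} the worst case is 10.
With {B, D, E, F} the worst case is 10.
No size-4 selection achieves below 10.

10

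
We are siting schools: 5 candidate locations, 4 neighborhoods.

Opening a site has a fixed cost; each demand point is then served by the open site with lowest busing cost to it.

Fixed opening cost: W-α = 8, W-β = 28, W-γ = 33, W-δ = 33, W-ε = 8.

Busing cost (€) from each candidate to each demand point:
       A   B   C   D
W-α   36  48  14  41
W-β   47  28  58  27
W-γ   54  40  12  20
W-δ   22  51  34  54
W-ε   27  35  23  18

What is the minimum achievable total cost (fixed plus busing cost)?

Open {W-α, W-ε}: assign each demand point to its cheapest open site.
  A→W-ε 27, B→W-ε 35, C→W-α 14, D→W-ε 18
  busing cost 94, fixed 16 → total 110.
Compare {W-ε}: busing cost 103 + fixed 8 = 111.
Compare {W-α, W-β, W-ε}: busing cost 87 + fixed 44 = 131.
Compare {W-β, W-ε}: busing cost 96 + fixed 36 = 132.
All other subsets cost ≥ 111. Minimum total cost: 110.

110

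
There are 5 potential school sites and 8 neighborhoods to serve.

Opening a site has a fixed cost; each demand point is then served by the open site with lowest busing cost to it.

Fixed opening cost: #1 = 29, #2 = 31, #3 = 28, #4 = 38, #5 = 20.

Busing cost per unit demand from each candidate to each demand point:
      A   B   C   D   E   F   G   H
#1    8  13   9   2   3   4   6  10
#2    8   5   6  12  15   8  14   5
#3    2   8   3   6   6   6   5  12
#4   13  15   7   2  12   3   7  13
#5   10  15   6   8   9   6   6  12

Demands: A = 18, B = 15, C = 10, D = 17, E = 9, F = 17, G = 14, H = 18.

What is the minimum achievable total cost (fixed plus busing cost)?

Open {#1, #2, #3}: assign each demand point to its cheapest open site.
  A→#3 18×2=36, B→#2 15×5=75, C→#3 10×3=30, D→#1 17×2=34, E→#1 9×3=27, F→#1 17×4=68, G→#3 14×5=70, H→#2 18×5=90
  busing cost 430, fixed 88 → total 518.
Compare {#2, #3, #4}: busing cost 440 + fixed 97 = 537.
Compare {#1, #2, #3, #5}: busing cost 430 + fixed 108 = 538.
Compare {#1, #2, #3, #4}: busing cost 413 + fixed 126 = 539.
All other subsets cost ≥ 537. Minimum total cost: 518.

518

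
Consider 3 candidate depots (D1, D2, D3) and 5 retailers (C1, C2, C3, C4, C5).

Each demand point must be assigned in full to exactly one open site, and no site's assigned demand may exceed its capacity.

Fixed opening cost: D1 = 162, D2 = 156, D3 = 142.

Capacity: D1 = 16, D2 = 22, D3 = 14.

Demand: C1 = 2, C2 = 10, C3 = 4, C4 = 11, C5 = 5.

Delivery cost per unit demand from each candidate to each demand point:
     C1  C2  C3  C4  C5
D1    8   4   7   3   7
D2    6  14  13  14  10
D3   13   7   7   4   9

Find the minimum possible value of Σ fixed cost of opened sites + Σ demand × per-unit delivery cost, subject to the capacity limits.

581

Open {D1, D2}; cheapest assignment that respects the capacities:
  D1 (cap 16, load 15): C3, C4 — cost 4×7 + 11×3 = 61
  D2 (cap 22, load 17): C1, C2, C5 — cost 2×6 + 10×14 + 5×10 = 202
  Shipping 263, fixed 318 → total 581.
  Any other capacity-feasible assignment to {D1, D2} ships for at least 263.
Compare {D2, D3}: its best feasible assignment gives total 596.
Compare {D1, D2, D3}: its best feasible assignment gives total 634.
Every other set of open sites that can feasibly serve all demand totals ≥ 596 even under its best assignment. Minimum: 581.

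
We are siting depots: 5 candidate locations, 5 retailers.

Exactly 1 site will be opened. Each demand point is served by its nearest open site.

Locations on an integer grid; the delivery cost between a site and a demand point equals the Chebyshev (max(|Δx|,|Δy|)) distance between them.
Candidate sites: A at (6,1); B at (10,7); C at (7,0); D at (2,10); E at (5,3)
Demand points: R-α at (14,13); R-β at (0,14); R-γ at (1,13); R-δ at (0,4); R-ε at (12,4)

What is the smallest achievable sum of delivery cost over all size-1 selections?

Open {D}.
  R-α→D 12, R-β→D 4, R-γ→D 3, R-δ→D 6, R-ε→D 10  ⇒ total 35.
Compare {B}: total 38.
Compare {E}: total 43.
No size-1 selection does better; minimum is 35.

35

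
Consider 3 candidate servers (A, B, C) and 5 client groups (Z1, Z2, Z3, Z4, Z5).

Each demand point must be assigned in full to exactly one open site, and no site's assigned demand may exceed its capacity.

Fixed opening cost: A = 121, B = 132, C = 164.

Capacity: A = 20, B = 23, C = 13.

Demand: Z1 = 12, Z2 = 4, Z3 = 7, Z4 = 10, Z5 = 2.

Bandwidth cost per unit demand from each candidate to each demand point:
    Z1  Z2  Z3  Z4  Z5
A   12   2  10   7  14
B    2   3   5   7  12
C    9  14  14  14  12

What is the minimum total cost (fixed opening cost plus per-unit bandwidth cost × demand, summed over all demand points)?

414

Open {A, B}; cheapest assignment that respects the capacities:
  A (cap 20, load 14): Z2, Z4 — cost 4×2 + 10×7 = 78
  B (cap 23, load 21): Z1, Z3, Z5 — cost 12×2 + 7×5 + 2×12 = 83
  Shipping 161, fixed 253 → total 414.
  Any other capacity-feasible assignment to {A, B} ships for at least 161.
Compare {B, C}: its best feasible assignment gives total 531.
Compare {A, B, C}: its best feasible assignment gives total 578.
Every other set of open sites that can feasibly serve all demand totals ≥ 531 even under its best assignment. Minimum: 414.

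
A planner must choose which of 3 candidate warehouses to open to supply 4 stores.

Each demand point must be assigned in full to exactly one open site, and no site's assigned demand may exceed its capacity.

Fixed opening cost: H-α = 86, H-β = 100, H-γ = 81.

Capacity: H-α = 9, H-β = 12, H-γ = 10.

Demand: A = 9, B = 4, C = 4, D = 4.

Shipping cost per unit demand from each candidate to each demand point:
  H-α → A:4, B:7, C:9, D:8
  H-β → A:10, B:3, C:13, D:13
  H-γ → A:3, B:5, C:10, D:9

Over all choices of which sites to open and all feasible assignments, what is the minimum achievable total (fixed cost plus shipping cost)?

Open {H-β, H-γ}; cheapest assignment that respects the capacities:
  H-β (cap 12, load 12): B, C, D — cost 4×3 + 4×13 + 4×13 = 116
  H-γ (cap 10, load 9): A — cost 9×3 = 27
  Shipping 143, fixed 181 → total 324.
  Any other capacity-feasible assignment to {H-β, H-γ} ships for at least 143.
Compare {H-α, H-β}: its best feasible assignment gives total 338.
Compare {H-α, H-β, H-γ}: its best feasible assignment gives total 374.
Every other set of open sites that can feasibly serve all demand totals ≥ 338 even under its best assignment. Minimum: 324.

324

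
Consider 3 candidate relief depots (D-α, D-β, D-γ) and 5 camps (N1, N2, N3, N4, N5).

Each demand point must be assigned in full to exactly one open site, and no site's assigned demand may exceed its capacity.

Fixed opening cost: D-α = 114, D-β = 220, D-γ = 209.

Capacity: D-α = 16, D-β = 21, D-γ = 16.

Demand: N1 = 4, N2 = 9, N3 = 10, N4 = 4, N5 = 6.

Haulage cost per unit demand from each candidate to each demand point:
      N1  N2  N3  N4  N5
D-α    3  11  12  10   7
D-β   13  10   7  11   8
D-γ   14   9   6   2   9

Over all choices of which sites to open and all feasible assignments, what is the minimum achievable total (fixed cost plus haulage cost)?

588

Open {D-α, D-β}; cheapest assignment that respects the capacities:
  D-α (cap 16, load 14): N1, N4, N5 — cost 4×3 + 4×10 + 6×7 = 94
  D-β (cap 21, load 19): N2, N3 — cost 9×10 + 10×7 = 160
  Shipping 254, fixed 334 → total 588.
  Any other capacity-feasible assignment to {D-α, D-β} ships for at least 254.
Compare {D-β, D-γ}: its best feasible assignment gives total 687.
Compare {D-α, D-β, D-γ}: its best feasible assignment gives total 755.
Every other set of open sites that can feasibly serve all demand totals ≥ 687 even under its best assignment. Minimum: 588.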